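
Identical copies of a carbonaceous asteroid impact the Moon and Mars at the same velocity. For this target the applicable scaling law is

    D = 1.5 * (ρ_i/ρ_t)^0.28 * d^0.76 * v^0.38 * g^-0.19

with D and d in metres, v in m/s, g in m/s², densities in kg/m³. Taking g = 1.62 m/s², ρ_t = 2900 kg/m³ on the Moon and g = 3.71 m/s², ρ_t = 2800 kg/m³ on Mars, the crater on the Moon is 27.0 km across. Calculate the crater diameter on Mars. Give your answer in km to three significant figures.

The impactor-only factors (d, v, ρ_i) cancel in the ratio, leaving D_Mars/D_Moon = (g_Mars/g_Moon)^-0.19 · (ρ_t,Moon/ρ_t,Mars)^0.28.
(3.71/1.62)^-0.19 = 2.290^-0.19 = 0.8543
(2900/2800)^0.28 = 1.036^0.28 = 1.010
Ratio = 0.8543 × 1.010 = 0.8628
D_Mars = 0.8628 × 27.0 km = 23.3 km

D ≈ 23.3 km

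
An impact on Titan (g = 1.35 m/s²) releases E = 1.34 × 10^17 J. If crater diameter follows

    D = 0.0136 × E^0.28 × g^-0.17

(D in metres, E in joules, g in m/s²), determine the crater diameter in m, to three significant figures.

D ≈ 807 m

E^0.28 = (1.34 × 10^17)^0.28 = 6.246 × 10^4
g^-0.17 = 1.35^-0.17 = 0.9503
D = 0.0136 × 6.246 × 10^4 × 0.9503 = 807.2 m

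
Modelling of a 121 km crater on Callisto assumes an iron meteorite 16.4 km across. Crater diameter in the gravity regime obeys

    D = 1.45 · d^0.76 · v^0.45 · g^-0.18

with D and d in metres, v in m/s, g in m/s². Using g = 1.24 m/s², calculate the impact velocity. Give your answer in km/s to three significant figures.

v ≈ 7.17 km/s

Rearranging for v: v = [D / (1.45 · 16400^0.76 · 1.24^-0.18)]^(1/0.45).
D = 121000 m.
16400^0.76 = 1597
1.24^-0.18 = 0.9620
Denominator = 1.45 × 1597 × 0.9620 = 2228
D / 2228 = 121000 / 2228 = 54.31
v = 54.31^(1/0.45) = 54.31^2.2222 = 7166 m/s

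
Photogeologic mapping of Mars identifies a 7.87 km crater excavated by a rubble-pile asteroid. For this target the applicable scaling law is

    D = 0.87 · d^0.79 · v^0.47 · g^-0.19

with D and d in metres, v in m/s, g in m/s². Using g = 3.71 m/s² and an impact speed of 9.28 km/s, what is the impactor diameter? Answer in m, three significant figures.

d ≈ 609 m

Rearranging for d: d = [D / (0.87 · 9280^0.47 · 3.71^-0.19)]^(1/0.79).
D = 7870 m.
9280^0.47 = 73.24
3.71^-0.19 = 0.7795
Denominator = 0.87 × 73.24 × 0.7795 = 49.67
D / 49.67 = 7870 / 49.67 = 158.4
d = 158.4^(1/0.79) = 158.4^1.2658 = 608.8 m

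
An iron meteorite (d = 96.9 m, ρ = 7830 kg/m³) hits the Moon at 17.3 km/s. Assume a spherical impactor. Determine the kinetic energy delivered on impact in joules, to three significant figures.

E ≈ 5.58 × 10^17 J

v = 17300 m/s.
Mass m = (π/6) ρ d³ = (π/6) × 7830 × (96.9)³ = 3.730 × 10^9 kg
E = ½ m v² = 0.5 × 3.730 × 10^9 × (17300)² = 5.582 × 10^17 J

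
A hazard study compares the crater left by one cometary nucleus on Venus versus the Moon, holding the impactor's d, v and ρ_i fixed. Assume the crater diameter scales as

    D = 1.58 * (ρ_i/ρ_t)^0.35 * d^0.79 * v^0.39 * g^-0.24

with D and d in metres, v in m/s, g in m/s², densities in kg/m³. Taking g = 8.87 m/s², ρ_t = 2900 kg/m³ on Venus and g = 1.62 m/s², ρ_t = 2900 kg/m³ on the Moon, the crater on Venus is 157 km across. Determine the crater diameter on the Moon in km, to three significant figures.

D ≈ 236 km

The impactor-only factors (d, v, ρ_i) cancel in the ratio, leaving D_Moon/D_Venus = (g_Moon/g_Venus)^-0.24 · (ρ_t,Venus/ρ_t,Moon)^0.35.
(1.62/8.87)^-0.24 = 0.1826^-0.24 = 1.504
(2900/2900)^0.35 = 1.000^0.35 = 1.000
Ratio = 1.504 × 1.000 = 1.504
D_Moon = 1.504 × 157 km = 236 km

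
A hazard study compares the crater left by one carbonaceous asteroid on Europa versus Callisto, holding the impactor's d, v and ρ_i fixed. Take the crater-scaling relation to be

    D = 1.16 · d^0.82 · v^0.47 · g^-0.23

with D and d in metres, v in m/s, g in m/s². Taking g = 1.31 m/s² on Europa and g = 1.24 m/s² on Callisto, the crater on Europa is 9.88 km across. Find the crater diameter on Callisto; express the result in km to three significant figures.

D ≈ 10.0 km

All impactor-dependent factors cancel in the ratio, leaving D_Callisto/D_Europa = (g_Callisto/g_Europa)^-0.23.
(1.24/1.31)^-0.23 = 0.9466^-0.23 = 1.013
D_Callisto = 1.013 × 9.88 km = 10.0 km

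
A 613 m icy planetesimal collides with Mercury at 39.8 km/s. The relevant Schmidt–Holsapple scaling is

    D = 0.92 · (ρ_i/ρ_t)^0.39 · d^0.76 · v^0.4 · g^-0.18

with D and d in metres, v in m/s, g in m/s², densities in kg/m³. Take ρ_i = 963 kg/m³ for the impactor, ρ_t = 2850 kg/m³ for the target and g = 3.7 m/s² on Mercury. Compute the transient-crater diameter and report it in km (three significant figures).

In SI units: v = 39800 m/s.
(ρ_i/ρ_t)^0.39 = (963/2850)^0.39 = 0.6550
d^0.76 = 613^0.76 = 131.4
v^0.4 = 39800^0.4 = 69.18
g^-0.18 = 3.7^-0.18 = 0.7902
D = 0.92 × 0.6550 × 131.4 × 69.18 × 0.7902 = 4329 m
   = 4.329 km

D ≈ 4.33 km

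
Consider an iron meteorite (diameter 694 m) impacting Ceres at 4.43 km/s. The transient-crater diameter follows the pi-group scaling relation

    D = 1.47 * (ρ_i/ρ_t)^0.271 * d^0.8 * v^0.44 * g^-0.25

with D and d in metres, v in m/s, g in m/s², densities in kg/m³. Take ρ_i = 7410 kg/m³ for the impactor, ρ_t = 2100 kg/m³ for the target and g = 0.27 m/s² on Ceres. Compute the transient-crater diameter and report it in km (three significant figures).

In SI units: v = 4430 m/s.
(ρ_i/ρ_t)^0.271 = (7410/2100)^0.271 = 1.407
d^0.8 = 694^0.8 = 187.5
v^0.44 = 4430^0.44 = 40.22
g^-0.25 = 0.27^-0.25 = 1.387
D = 1.47 × 1.407 × 187.5 × 40.22 × 1.387 = 21634 m
   = 21.63 km

D ≈ 21.6 km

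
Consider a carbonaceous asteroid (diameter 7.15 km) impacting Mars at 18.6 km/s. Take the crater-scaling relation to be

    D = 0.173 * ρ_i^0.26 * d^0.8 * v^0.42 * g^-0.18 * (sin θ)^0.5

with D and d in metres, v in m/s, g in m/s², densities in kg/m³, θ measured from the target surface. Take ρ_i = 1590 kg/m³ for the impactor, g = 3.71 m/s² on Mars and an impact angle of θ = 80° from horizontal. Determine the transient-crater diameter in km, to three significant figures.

D ≈ 69.4 km

In SI units: d = 7150 m, v = 18600 m/s.
ρ_i^0.26 = 1590^0.26 = 6.798
d^0.8 = 7150^0.8 = 1212
v^0.42 = 18600^0.42 = 62.11
g^-0.18 = 3.71^-0.18 = 0.7898
(sin 80°)^0.5 = 0.9848^0.5 = 0.9924
D = 0.173 × 6.798 × 1212 × 62.11 × 0.7898 × 0.9924 = 69390 m
   = 69.39 km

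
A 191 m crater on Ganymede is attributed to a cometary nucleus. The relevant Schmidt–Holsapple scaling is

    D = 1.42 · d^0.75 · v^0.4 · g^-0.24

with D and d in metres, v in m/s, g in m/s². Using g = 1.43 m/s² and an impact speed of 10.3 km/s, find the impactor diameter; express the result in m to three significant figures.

d ≈ 5.60 m

Rearranging for d: d = [D / (1.42 · 10300^0.4 · 1.43^-0.24)]^(1/0.75).
10300^0.4 = 40.28
1.43^-0.24 = 0.9177
Denominator = 1.42 × 40.28 × 0.9177 = 52.49
D / 52.49 = 191 / 52.49 = 3.639
d = 3.639^(1/0.75) = 3.639^1.3333 = 5.597 m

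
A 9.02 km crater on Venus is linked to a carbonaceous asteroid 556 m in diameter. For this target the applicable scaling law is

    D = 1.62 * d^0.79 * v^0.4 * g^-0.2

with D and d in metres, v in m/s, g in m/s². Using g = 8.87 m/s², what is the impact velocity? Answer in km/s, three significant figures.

v ≈ 26.1 km/s

Rearranging for v: v = [D / (1.62 · 556^0.79 · 8.87^-0.2)]^(1/0.4).
D = 9020 m.
556^0.79 = 147.4
8.87^-0.2 = 0.6463
Denominator = 1.62 × 147.4 × 0.6463 = 154.3
D / 154.3 = 9020 / 154.3 = 58.46
v = 58.46^(1/0.4) = 58.46^2.5 = 26130 m/s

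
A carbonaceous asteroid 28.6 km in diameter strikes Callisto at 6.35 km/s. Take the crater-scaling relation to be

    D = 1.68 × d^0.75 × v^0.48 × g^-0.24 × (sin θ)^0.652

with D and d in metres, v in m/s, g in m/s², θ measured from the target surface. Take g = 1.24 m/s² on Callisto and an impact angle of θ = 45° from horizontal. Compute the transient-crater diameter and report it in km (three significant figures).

In SI units: d = 28600 m, v = 6350 m/s.
d^0.75 = 28600^0.75 = 2199
v^0.48 = 6350^0.48 = 66.89
g^-0.24 = 1.24^-0.24 = 0.9497
(sin 45°)^0.652 = 0.7071^0.652 = 0.7977
D = 1.68 × 2199 × 66.89 × 0.9497 × 0.7977 = 1.872 × 10^5 m
   = 187.2 km

D ≈ 187 km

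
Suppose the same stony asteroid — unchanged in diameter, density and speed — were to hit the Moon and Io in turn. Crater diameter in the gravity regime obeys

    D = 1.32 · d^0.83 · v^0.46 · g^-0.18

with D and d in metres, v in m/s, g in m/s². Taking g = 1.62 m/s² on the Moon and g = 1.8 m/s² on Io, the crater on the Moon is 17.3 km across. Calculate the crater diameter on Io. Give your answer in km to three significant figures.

D ≈ 17.0 km

All impactor-dependent factors cancel in the ratio, leaving D_Io/D_Moon = (g_Io/g_Moon)^-0.18.
(1.8/1.62)^-0.18 = 1.111^-0.18 = 0.9812
D_Io = 0.9812 × 17.3 km = 17.0 km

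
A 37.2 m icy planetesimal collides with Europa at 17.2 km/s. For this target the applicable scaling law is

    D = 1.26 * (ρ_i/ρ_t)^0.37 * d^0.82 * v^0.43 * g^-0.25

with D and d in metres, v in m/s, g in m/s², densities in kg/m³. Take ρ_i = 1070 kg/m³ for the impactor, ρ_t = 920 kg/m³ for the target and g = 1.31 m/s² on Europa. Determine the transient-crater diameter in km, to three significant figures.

In SI units: v = 17200 m/s.
(ρ_i/ρ_t)^0.37 = (1070/920)^0.37 = 1.057
d^0.82 = 37.2^0.82 = 19.40
v^0.43 = 17200^0.43 = 66.26
g^-0.25 = 1.31^-0.25 = 0.9347
D = 1.26 × 1.057 × 19.40 × 66.26 × 0.9347 = 1600 m
   = 1.600 km

D ≈ 1.60 km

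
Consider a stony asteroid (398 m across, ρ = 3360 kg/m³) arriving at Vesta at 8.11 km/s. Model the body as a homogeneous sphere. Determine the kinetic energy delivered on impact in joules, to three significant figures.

v = 8110 m/s.
Mass m = (π/6) ρ d³ = (π/6) × 3360 × (398)³ = 1.109 × 10^11 kg
E = ½ m v² = 0.5 × 1.109 × 10^11 × (8110)² = 3.647 × 10^18 J

E ≈ 3.65 × 10^18 J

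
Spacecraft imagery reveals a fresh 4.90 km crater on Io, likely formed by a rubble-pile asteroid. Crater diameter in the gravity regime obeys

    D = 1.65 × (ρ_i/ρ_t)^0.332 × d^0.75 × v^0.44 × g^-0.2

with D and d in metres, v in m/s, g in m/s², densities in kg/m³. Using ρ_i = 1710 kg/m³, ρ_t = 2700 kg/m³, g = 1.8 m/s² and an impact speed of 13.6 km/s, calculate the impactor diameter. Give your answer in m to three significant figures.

Rearranging for d: d = [D / (1.65 · (1710/2700)^0.332 · 13600^0.44 · 1.8^-0.2)]^(1/0.75).
D = 4900 m.
(1710/2700)^0.332 = 0.8593
13600^0.44 = 65.88
1.8^-0.2 = 0.8891
Denominator = 1.65 × 0.8593 × 65.88 × 0.8891 = 83.05
D / 83.05 = 4900 / 83.05 = 59.00
d = 59.00^(1/0.75) = 59.00^1.3333 = 229.7 m

d ≈ 230 m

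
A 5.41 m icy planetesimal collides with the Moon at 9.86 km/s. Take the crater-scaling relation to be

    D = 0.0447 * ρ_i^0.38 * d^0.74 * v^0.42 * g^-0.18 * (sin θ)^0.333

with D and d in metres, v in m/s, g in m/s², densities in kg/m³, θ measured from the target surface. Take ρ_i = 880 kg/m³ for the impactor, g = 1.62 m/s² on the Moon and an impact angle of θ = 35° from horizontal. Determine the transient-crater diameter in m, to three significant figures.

D ≈ 74.3 m

In SI units: v = 9860 m/s.
ρ_i^0.38 = 880^0.38 = 13.15
d^0.74 = 5.41^0.74 = 3.488
v^0.42 = 9860^0.42 = 47.58
g^-0.18 = 1.62^-0.18 = 0.9168
(sin 35°)^0.333 = 0.5736^0.333 = 0.8310
D = 0.0447 × 13.15 × 3.488 × 47.58 × 0.9168 × 0.8310 = 74.32 m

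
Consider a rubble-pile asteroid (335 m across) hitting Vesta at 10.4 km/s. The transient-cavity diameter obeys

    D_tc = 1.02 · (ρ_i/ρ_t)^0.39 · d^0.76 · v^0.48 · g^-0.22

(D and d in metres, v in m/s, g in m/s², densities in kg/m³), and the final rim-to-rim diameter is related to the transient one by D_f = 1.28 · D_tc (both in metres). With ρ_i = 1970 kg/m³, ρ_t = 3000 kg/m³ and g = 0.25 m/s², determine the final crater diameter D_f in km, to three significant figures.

D_f ≈ 10.6 km

v = 10400 m/s.
(ρ_i/ρ_t)^0.39 = (1970/3000)^0.39 = 0.8487
d^0.76 = 335^0.76 = 82.99
v^0.48 = 10400^0.48 = 84.76
g^-0.22 = 0.25^-0.22 = 1.357
D_tc = 1.02 × 0.8487 × 82.99 × 84.76 × 1.357 = 8263 m
D_f = 1.28 × 8263 = 10577 m
     = 10.58 km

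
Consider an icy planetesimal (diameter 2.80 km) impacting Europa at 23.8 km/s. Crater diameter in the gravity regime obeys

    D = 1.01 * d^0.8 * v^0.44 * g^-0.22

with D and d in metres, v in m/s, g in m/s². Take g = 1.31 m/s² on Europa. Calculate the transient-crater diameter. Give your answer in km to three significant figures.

D ≈ 45.9 km

In SI units: d = 2800 m, v = 23800 m/s.
d^0.8 = 2800^0.8 = 572.4
v^0.44 = 23800^0.44 = 84.27
g^-0.22 = 1.31^-0.22 = 0.9423
D = 1.01 × 572.4 × 84.27 × 0.9423 = 45907 m
   = 45.91 km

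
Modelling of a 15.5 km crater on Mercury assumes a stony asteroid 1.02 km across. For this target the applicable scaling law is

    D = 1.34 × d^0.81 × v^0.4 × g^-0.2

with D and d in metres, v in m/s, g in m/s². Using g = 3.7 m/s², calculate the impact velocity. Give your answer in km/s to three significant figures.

Rearranging for v: v = [D / (1.34 · 1020^0.81 · 3.7^-0.2)]^(1/0.4).
D = 15500 m.
1020^0.81 = 273.5
3.7^-0.2 = 0.7698
Denominator = 1.34 × 273.5 × 0.7698 = 282.1
D / 282.1 = 15500 / 282.1 = 54.95
v = 54.95^(1/0.4) = 54.95^2.5 = 22383 m/s

v ≈ 22.4 km/s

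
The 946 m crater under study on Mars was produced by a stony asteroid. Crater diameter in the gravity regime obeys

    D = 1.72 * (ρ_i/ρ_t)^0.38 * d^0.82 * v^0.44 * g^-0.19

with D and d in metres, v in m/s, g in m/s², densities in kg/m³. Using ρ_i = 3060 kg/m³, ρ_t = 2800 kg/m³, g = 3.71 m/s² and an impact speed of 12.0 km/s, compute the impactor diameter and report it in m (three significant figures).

d ≈ 18.5 m

Rearranging for d: d = [D / (1.72 · (3060/2800)^0.38 · 12000^0.44 · 3.71^-0.19)]^(1/0.82).
(3060/2800)^0.38 = 1.034
12000^0.44 = 62.35
3.71^-0.19 = 0.7795
Denominator = 1.72 × 1.034 × 62.35 × 0.7795 = 86.44
D / 86.44 = 946 / 86.44 = 10.94
d = 10.94^(1/0.82) = 10.94^1.2195 = 18.50 m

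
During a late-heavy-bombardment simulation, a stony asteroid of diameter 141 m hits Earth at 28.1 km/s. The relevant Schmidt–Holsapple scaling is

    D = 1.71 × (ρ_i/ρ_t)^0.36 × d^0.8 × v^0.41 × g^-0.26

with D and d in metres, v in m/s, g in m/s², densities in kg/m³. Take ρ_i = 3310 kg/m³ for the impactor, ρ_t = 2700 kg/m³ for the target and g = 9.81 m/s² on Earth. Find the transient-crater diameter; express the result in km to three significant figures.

In SI units: v = 28100 m/s.
(ρ_i/ρ_t)^0.36 = (3310/2700)^0.36 = 1.076
d^0.8 = 141^0.8 = 52.41
v^0.41 = 28100^0.41 = 66.68
g^-0.26 = 9.81^-0.26 = 0.5523
D = 1.71 × 1.076 × 52.41 × 66.68 × 0.5523 = 3551 m
   = 3.551 km

D ≈ 3.55 km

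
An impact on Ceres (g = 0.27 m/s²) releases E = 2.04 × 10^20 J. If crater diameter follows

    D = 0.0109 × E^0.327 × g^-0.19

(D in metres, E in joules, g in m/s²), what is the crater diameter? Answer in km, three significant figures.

D ≈ 61.2 km

E^0.327 = (2.04 × 10^20)^0.327 = 4.378 × 10^6
g^-0.19 = 0.27^-0.19 = 1.282
D = 0.0109 × 4.378 × 10^6 × 1.282 = 61177 m
   = 61.18 km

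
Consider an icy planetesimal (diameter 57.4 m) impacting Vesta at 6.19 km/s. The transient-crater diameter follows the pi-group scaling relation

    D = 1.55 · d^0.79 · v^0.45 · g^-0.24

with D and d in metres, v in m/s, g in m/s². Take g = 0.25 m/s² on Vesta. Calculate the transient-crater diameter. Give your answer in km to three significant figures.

In SI units: v = 6190 m/s.
d^0.79 = 57.4^0.79 = 24.52
v^0.45 = 6190^0.45 = 50.85
g^-0.24 = 0.25^-0.24 = 1.395
D = 1.55 × 24.52 × 50.85 × 1.395 = 2696 m
   = 2.696 km

D ≈ 2.70 km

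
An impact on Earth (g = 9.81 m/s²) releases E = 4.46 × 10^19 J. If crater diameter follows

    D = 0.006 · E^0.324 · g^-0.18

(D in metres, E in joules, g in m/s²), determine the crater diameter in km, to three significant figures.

D ≈ 9.25 km

E^0.324 = (4.46 × 10^19)^0.324 = 2.325 × 10^6
g^-0.18 = 9.81^-0.18 = 0.6630
D = 0.006 × 2.325 × 10^6 × 0.6630 = 9249 m
   = 9.249 km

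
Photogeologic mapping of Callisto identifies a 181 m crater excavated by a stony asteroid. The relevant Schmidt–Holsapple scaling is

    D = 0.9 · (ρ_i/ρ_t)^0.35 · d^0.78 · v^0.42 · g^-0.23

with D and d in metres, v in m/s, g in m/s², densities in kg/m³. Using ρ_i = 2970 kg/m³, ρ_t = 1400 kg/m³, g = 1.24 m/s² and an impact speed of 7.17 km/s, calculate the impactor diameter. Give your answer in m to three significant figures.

d ≈ 5.73 m

Rearranging for d: d = [D / (0.9 · (2970/1400)^0.35 · 7170^0.42 · 1.24^-0.23)]^(1/0.78).
(2970/1400)^0.35 = 1.301
7170^0.42 = 41.62
1.24^-0.23 = 0.9517
Denominator = 0.9 × 1.301 × 41.62 × 0.9517 = 46.38
D / 46.38 = 181 / 46.38 = 3.903
d = 3.903^(1/0.78) = 3.903^1.2821 = 5.731 m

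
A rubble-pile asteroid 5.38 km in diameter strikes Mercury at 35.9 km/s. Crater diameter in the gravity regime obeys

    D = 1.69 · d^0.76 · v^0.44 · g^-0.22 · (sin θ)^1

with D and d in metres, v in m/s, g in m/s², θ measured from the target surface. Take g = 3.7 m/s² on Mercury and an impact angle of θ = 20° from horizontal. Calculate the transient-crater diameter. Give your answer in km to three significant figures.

D ≈ 30.0 km

In SI units: d = 5380 m, v = 35900 m/s.
d^0.76 = 5380^0.76 = 684.5
v^0.44 = 35900^0.44 = 101.0
g^-0.22 = 3.7^-0.22 = 0.7499
(sin 20°)^1 = 0.3420^1 = 0.3420
D = 1.69 × 684.5 × 101.0 × 0.7499 × 0.3420 = 29965 m
   = 29.96 km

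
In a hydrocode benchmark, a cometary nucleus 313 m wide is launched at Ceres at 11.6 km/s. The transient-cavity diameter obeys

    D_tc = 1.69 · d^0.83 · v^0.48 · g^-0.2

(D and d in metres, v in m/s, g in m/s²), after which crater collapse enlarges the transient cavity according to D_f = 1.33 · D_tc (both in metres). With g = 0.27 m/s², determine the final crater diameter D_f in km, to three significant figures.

D_f ≈ 30.7 km

v = 11600 m/s.
d^0.83 = 313^0.83 = 117.8
v^0.48 = 11600^0.48 = 89.32
g^-0.2 = 0.27^-0.2 = 1.299
D_tc = 1.69 × 117.8 × 89.32 × 1.299 = 23100 m
D_f = 1.33 × 23100 = 30723 m
     = 30.72 km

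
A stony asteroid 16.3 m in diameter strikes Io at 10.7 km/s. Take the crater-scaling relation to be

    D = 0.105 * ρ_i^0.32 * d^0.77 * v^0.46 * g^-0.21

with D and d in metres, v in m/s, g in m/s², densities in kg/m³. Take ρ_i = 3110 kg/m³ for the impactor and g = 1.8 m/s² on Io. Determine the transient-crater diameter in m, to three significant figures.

In SI units: v = 10700 m/s.
ρ_i^0.32 = 3110^0.32 = 13.11
d^0.77 = 16.3^0.77 = 8.578
v^0.46 = 10700^0.46 = 71.37
g^-0.21 = 1.8^-0.21 = 0.8839
D = 0.105 × 13.11 × 8.578 × 71.37 × 0.8839 = 744.9 m

D ≈ 745 m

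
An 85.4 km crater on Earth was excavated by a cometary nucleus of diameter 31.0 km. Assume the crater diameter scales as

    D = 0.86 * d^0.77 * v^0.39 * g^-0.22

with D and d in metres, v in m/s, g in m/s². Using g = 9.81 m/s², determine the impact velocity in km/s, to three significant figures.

Rearranging for v: v = [D / (0.86 · 31000^0.77 · 9.81^-0.22)]^(1/0.39).
D = 85400 m.
31000^0.77 = 2873
9.81^-0.22 = 0.6051
Denominator = 0.86 × 2873 × 0.6051 = 1495
D / 1495 = 85400 / 1495 = 57.12
v = 57.12^(1/0.39) = 57.12^2.5641 = 31958 m/s

v ≈ 32.0 km/s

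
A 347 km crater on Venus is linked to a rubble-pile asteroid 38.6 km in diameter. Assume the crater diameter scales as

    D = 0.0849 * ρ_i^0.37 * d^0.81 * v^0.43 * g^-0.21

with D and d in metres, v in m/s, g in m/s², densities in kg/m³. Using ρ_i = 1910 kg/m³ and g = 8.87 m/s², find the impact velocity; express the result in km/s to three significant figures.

Rearranging for v: v = [D / (0.0849 · 1910^0.37 · 38600^0.81 · 8.87^-0.21)]^(1/0.43).
D = 347000 m.
1910^0.37 = 16.37
38600^0.81 = 5190
8.87^-0.21 = 0.6323
Denominator = 0.0849 × 16.37 × 5190 × 0.6323 = 4561
D / 4561 = 347000 / 4561 = 76.08
v = 76.08^(1/0.43) = 76.08^2.3256 = 23718 m/s

v ≈ 23.7 km/s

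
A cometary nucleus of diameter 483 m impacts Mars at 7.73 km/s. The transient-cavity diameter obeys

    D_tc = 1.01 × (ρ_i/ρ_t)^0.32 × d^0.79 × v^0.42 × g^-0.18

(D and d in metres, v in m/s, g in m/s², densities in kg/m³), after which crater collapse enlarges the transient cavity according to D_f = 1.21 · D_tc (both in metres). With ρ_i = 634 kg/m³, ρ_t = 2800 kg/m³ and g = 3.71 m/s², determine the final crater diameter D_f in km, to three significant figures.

v = 7730 m/s.
(ρ_i/ρ_t)^0.32 = (634/2800)^0.32 = 0.6217
d^0.79 = 483^0.79 = 131.9
v^0.42 = 7730^0.42 = 42.96
g^-0.18 = 3.71^-0.18 = 0.7898
D_tc = 1.01 × 0.6217 × 131.9 × 42.96 × 0.7898 = 2810 m
D_f = 1.21 × 2810 = 3400 m
     = 3.400 km

D_f ≈ 3.40 km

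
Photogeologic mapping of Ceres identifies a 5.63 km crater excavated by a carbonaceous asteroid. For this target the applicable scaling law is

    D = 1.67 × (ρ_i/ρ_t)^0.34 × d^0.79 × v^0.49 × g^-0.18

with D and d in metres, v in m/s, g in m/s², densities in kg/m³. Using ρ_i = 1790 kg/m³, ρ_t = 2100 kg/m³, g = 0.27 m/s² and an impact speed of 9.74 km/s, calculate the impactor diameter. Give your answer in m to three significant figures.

Rearranging for d: d = [D / (1.67 · (1790/2100)^0.34 · 9740^0.49 · 0.27^-0.18)]^(1/0.79).
D = 5630 m.
(1790/2100)^0.34 = 0.9471
9740^0.49 = 90.03
0.27^-0.18 = 1.266
Denominator = 1.67 × 0.9471 × 90.03 × 1.266 = 180.3
D / 180.3 = 5630 / 180.3 = 31.23
d = 31.23^(1/0.79) = 31.23^1.2658 = 77.95 m

d ≈ 78.0 m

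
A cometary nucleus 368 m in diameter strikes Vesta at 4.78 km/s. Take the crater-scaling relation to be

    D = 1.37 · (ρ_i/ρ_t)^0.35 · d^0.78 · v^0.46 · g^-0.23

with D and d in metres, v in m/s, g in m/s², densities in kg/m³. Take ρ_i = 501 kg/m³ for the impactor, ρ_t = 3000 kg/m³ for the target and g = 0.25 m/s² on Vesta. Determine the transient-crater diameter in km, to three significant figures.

In SI units: v = 4780 m/s.
(ρ_i/ρ_t)^0.35 = (501/3000)^0.35 = 0.5345
d^0.78 = 368^0.78 = 100.3
v^0.46 = 4780^0.46 = 49.26
g^-0.23 = 0.25^-0.23 = 1.376
D = 1.37 × 0.5345 × 100.3 × 49.26 × 1.376 = 4978 m
   = 4.978 km

D ≈ 4.98 km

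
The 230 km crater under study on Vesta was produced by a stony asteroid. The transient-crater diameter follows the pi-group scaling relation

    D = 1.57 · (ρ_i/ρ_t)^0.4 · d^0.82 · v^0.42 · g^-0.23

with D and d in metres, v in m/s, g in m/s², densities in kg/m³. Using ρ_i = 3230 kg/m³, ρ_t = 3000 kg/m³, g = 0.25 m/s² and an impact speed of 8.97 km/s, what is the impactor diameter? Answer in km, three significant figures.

Rearranging for d: d = [D / (1.57 · (3230/3000)^0.4 · 8970^0.42 · 0.25^-0.23)]^(1/0.82).
D = 230000 m.
(3230/3000)^0.4 = 1.030
8970^0.42 = 45.73
0.25^-0.23 = 1.376
Denominator = 1.57 × 1.030 × 45.73 × 1.376 = 101.8
D / 101.8 = 230000 / 101.8 = 2259
d = 2259^(1/0.82) = 2259^1.2195 = 12306 m

d ≈ 12.3 km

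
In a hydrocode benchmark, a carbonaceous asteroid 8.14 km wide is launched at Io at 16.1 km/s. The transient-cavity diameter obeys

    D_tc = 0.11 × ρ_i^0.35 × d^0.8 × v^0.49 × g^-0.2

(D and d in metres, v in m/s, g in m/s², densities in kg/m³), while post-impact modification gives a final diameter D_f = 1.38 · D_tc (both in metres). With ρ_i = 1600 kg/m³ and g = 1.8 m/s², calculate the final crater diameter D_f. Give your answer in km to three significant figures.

In SI: d = 8140 m, v = 16100 m/s.
ρ_i^0.35 = 1600^0.35 = 13.23
d^0.8 = 8140^0.8 = 1344
v^0.49 = 16100^0.49 = 115.2
g^-0.2 = 1.8^-0.2 = 0.8891
D_tc = 0.11 × 13.23 × 1344 × 115.2 × 0.8891 = 2.003 × 10^5 m
D_f = 1.38 × 2.003 × 10^5 = 2.764 × 10^5 m
     = 276.4 km

D_f ≈ 276 km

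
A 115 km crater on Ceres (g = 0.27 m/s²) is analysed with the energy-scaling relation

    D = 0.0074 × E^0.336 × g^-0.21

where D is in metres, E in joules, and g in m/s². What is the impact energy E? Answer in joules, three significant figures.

Rearranging: E = [D / (0.0074 · g^-0.21)]^(1/0.336).
D = 115000 m.
g^-0.21 = 0.27^-0.21 = 1.316
D / (0.0074 × 1.316) = 115000 / (9.738 × 10^-3) = 1.181 × 10^7
E = (1.181 × 10^7)^2.9762 = 1.118 × 10^21 J

E ≈ 1.12 × 10^21 J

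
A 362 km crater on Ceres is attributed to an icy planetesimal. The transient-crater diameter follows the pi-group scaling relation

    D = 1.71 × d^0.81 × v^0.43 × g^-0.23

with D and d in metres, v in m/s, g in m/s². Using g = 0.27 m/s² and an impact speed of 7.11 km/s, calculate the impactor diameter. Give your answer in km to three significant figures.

Rearranging for d: d = [D / (1.71 · 7110^0.43 · 0.27^-0.23)]^(1/0.81).
D = 362000 m.
7110^0.43 = 45.32
0.27^-0.23 = 1.351
Denominator = 1.71 × 45.32 × 1.351 = 104.7
D / 104.7 = 362000 / 104.7 = 3457
d = 3457^(1/0.81) = 3457^1.2346 = 23382 m

d ≈ 23.4 km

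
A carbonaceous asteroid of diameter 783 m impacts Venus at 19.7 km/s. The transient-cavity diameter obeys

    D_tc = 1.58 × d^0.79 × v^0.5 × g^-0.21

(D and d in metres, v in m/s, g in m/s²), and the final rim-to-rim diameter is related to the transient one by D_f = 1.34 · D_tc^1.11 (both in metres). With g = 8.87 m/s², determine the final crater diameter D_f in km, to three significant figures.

D_f ≈ 112 km

v = 19700 m/s.
d^0.79 = 783^0.79 = 193.2
v^0.5 = 19700^0.5 = 140.4
g^-0.21 = 8.87^-0.21 = 0.6323
D_tc = 1.58 × 193.2 × 140.4 × 0.6323 = 27100 m
D_f = 1.34 × (27100)^1.11 = 1.116 × 10^5 m
     = 111.6 km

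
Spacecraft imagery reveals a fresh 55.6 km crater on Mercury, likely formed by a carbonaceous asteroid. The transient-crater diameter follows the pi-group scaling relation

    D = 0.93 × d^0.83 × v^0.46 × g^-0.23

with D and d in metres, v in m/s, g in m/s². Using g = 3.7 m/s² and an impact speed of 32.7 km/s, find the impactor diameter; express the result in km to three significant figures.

Rearranging for d: d = [D / (0.93 · 32700^0.46 · 3.7^-0.23)]^(1/0.83).
D = 55600 m.
32700^0.46 = 119.3
3.7^-0.23 = 0.7401
Denominator = 0.93 × 119.3 × 0.7401 = 82.11
D / 82.11 = 55600 / 82.11 = 677.1
d = 677.1^(1/0.83) = 677.1^1.2048 = 2573 m

d ≈ 2.57 km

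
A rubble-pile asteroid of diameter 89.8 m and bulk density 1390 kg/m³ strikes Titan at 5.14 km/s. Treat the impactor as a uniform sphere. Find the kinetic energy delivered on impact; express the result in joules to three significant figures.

E ≈ 6.96 × 10^15 J

v = 5140 m/s.
Mass m = (π/6) ρ d³ = (π/6) × 1390 × (89.8)³ = 5.270 × 10^8 kg
E = ½ m v² = 0.5 × 5.270 × 10^8 × (5140)² = 6.962 × 10^15 J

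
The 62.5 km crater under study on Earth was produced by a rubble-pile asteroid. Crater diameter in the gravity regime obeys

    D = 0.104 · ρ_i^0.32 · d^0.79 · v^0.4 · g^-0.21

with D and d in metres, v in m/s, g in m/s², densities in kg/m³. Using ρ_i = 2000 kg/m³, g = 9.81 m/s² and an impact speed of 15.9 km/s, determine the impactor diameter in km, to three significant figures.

d ≈ 13.0 km

Rearranging for d: d = [D / (0.104 · 2000^0.32 · 15900^0.4 · 9.81^-0.21)]^(1/0.79).
D = 62500 m.
2000^0.32 = 11.38
15900^0.4 = 47.92
9.81^-0.21 = 0.6191
Denominator = 0.104 × 11.38 × 47.92 × 0.6191 = 35.11
D / 35.11 = 62500 / 35.11 = 1780
d = 1780^(1/0.79) = 1780^1.2658 = 13013 m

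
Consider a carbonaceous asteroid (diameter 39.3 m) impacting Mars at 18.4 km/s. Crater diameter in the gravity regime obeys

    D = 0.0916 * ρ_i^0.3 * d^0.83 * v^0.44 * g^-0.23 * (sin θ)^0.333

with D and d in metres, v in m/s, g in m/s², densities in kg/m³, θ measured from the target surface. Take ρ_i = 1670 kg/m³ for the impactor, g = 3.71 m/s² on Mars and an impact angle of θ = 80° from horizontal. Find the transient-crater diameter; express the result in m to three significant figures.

In SI units: v = 18400 m/s.
ρ_i^0.3 = 1670^0.3 = 9.264
d^0.83 = 39.3^0.83 = 21.05
v^0.44 = 18400^0.44 = 75.25
g^-0.23 = 3.71^-0.23 = 0.7397
(sin 80°)^0.333 = 0.9848^0.333 = 0.9949
D = 0.0916 × 9.264 × 21.05 × 75.25 × 0.7397 × 0.9949 = 989.2 m

D ≈ 989 m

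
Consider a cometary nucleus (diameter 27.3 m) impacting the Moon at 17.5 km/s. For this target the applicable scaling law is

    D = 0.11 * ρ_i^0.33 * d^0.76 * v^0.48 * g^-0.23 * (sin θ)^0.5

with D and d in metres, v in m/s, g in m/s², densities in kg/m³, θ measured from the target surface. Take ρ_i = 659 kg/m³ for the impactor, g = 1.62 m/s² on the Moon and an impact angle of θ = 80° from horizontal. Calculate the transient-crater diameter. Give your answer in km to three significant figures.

In SI units: v = 17500 m/s.
ρ_i^0.33 = 659^0.33 = 8.516
d^0.76 = 27.3^0.76 = 12.34
v^0.48 = 17500^0.48 = 108.8
g^-0.23 = 1.62^-0.23 = 0.8950
(sin 80°)^0.5 = 0.9848^0.5 = 0.9924
D = 0.11 × 8.516 × 12.34 × 108.8 × 0.8950 × 0.9924 = 1117 m
   = 1.117 km

D ≈ 1.12 km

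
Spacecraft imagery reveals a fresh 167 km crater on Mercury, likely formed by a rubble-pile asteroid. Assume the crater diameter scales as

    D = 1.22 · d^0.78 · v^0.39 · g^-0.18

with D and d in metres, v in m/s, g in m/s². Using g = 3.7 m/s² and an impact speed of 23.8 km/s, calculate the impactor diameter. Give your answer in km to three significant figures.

d ≈ 33.7 km

Rearranging for d: d = [D / (1.22 · 23800^0.39 · 3.7^-0.18)]^(1/0.78).
D = 167000 m.
23800^0.39 = 50.92
3.7^-0.18 = 0.7902
Denominator = 1.22 × 50.92 × 0.7902 = 49.09
D / 49.09 = 167000 / 49.09 = 3402
d = 3402^(1/0.78) = 3402^1.2821 = 33732 m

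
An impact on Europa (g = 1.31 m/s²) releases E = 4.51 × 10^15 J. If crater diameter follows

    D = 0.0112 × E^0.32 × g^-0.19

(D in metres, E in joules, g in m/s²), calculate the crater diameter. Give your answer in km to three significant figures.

D ≈ 1.09 km

E^0.32 = (4.51 × 10^15)^0.32 = 1.022 × 10^5
g^-0.19 = 1.31^-0.19 = 0.9500
D = 0.0112 × 1.022 × 10^5 × 0.9500 = 1087 m
   = 1.087 km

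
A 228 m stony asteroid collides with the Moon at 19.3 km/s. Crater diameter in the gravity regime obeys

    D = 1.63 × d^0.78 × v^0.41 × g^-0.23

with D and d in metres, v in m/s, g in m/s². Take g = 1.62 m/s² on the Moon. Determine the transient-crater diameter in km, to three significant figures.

In SI units: v = 19300 m/s.
d^0.78 = 228^0.78 = 69.05
v^0.41 = 19300^0.41 = 57.16
g^-0.23 = 1.62^-0.23 = 0.8950
D = 1.63 × 69.05 × 57.16 × 0.8950 = 5758 m
   = 5.758 km

D ≈ 5.76 km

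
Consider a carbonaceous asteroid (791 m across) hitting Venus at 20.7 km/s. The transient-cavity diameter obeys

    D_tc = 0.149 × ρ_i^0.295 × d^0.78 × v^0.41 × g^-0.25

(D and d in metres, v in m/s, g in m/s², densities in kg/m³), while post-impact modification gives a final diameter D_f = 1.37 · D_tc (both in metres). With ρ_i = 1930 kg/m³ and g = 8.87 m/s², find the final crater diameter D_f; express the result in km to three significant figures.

v = 20700 m/s.
ρ_i^0.295 = 1930^0.295 = 9.316
d^0.78 = 791^0.78 = 182.2
v^0.41 = 20700^0.41 = 58.82
g^-0.25 = 8.87^-0.25 = 0.5795
D_tc = 0.149 × 9.316 × 182.2 × 58.82 × 0.5795 = 8621 m
D_f = 1.37 × 8621 = 11811 m
     = 11.81 km

D_f ≈ 11.8 km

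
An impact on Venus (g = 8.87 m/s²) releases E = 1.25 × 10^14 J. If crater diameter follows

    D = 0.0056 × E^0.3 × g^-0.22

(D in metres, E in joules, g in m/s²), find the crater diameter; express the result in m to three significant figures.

D ≈ 58.7 m

E^0.3 = (1.25 × 10^14)^0.3 = 1.695 × 10^4
g^-0.22 = 8.87^-0.22 = 0.6187
D = 0.0056 × 1.695 × 10^4 × 0.6187 = 58.73 m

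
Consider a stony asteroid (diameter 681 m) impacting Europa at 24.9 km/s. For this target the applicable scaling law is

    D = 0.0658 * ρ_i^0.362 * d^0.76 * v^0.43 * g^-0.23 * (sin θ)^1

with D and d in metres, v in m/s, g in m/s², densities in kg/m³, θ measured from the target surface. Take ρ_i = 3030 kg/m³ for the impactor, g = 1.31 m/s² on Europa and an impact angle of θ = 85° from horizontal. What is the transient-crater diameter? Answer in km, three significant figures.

D ≈ 12.4 km

In SI units: v = 24900 m/s.
ρ_i^0.362 = 3030^0.362 = 18.21
d^0.76 = 681^0.76 = 142.3
v^0.43 = 24900^0.43 = 77.69
g^-0.23 = 1.31^-0.23 = 0.9398
(sin 85°)^1 = 0.9962^1 = 0.9962
D = 0.0658 × 18.21 × 142.3 × 77.69 × 0.9398 × 0.9962 = 12402 m
   = 12.40 km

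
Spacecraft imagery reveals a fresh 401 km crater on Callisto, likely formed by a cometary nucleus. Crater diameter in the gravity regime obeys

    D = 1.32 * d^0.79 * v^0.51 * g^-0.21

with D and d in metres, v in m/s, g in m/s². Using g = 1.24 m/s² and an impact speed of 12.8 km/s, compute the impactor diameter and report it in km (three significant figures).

Rearranging for d: d = [D / (1.32 · 12800^0.51 · 1.24^-0.21)]^(1/0.79).
D = 401000 m.
12800^0.51 = 124.4
1.24^-0.21 = 0.9558
Denominator = 1.32 × 124.4 × 0.9558 = 157.0
D / 157.0 = 401000 / 157.0 = 2554
d = 2554^(1/0.79) = 2554^1.2658 = 20552 m

d ≈ 20.6 km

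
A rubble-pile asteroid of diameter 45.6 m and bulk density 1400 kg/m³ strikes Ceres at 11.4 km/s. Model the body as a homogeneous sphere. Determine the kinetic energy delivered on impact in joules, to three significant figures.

v = 11400 m/s.
Mass m = (π/6) ρ d³ = (π/6) × 1400 × (45.6)³ = 6.951 × 10^7 kg
E = ½ m v² = 0.5 × 6.951 × 10^7 × (11400)² = 4.517 × 10^15 J

E ≈ 4.52 × 10^15 J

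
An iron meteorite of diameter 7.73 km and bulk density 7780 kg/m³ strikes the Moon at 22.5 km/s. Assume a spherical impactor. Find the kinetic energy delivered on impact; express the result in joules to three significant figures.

E ≈ 4.76 × 10^23 J

d = 7730 m; v = 22500 m/s.
Mass m = (π/6) ρ d³ = (π/6) × 7780 × (7730)³ = 1.882 × 10^15 kg
E = ½ m v² = 0.5 × 1.882 × 10^15 × (22500)² = 4.764 × 10^23 J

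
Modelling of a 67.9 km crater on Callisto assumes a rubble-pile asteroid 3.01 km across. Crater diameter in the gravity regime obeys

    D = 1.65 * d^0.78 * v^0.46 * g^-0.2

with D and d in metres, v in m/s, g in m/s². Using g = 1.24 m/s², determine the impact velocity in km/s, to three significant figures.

v ≈ 14.9 km/s

Rearranging for v: v = [D / (1.65 · 3010^0.78 · 1.24^-0.2)]^(1/0.46).
D = 67900 m.
3010^0.78 = 516.8
1.24^-0.2 = 0.9579
Denominator = 1.65 × 516.8 × 0.9579 = 816.8
D / 816.8 = 67900 / 816.8 = 83.13
v = 83.13^(1/0.46) = 83.13^2.1739 = 14906 m/s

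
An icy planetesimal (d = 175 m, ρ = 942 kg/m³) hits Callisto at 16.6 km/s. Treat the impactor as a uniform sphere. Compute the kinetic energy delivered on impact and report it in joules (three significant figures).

E ≈ 3.64 × 10^17 J

v = 16600 m/s.
Mass m = (π/6) ρ d³ = (π/6) × 942 × (175)³ = 2.643 × 10^9 kg
E = ½ m v² = 0.5 × 2.643 × 10^9 × (16600)² = 3.642 × 10^17 J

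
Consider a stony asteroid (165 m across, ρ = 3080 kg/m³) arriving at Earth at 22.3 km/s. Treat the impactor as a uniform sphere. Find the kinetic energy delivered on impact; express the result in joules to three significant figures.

v = 22300 m/s.
Mass m = (π/6) ρ d³ = (π/6) × 3080 × (165)³ = 7.244 × 10^9 kg
E = ½ m v² = 0.5 × 7.244 × 10^9 × (22300)² = 1.801 × 10^18 J

E ≈ 1.80 × 10^18 J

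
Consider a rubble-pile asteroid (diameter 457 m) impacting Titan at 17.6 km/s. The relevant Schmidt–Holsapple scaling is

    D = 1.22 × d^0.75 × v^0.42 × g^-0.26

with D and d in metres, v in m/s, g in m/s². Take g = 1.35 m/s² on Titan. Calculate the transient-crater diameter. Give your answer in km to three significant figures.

D ≈ 6.77 km

In SI units: v = 17600 m/s.
d^0.75 = 457^0.75 = 98.84
v^0.42 = 17600^0.42 = 60.69
g^-0.26 = 1.35^-0.26 = 0.9249
D = 1.22 × 98.84 × 60.69 × 0.9249 = 6769 m
   = 6.769 km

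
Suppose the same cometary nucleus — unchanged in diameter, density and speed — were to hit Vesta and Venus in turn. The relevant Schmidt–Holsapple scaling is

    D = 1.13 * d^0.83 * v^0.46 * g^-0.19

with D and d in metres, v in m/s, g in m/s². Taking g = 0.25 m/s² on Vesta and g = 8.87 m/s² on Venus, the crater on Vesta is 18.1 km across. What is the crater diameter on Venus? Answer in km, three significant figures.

All impactor-dependent factors cancel in the ratio, leaving D_Venus/D_Vesta = (g_Venus/g_Vesta)^-0.19.
(8.87/0.25)^-0.19 = 35.48^-0.19 = 0.5076
D_Venus = 0.5076 × 18.1 km = 9.19 km

D ≈ 9.19 km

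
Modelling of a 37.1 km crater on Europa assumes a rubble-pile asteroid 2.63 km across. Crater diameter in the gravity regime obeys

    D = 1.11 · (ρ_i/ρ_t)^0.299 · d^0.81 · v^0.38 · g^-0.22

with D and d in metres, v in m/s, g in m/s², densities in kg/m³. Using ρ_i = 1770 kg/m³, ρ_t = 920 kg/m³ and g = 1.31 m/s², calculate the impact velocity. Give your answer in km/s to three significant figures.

Rearranging for v: v = [D / (1.11 · (1770/920)^0.299 · 2630^0.81 · 1.31^-0.22)]^(1/0.38).
D = 37100 m.
(1770/920)^0.299 = 1.216
2630^0.81 = 589.1
1.31^-0.22 = 0.9423
Denominator = 1.11 × 1.216 × 589.1 × 0.9423 = 749.3
D / 749.3 = 37100 / 749.3 = 49.51
v = 49.51^(1/0.38) = 49.51^2.6316 = 28824 m/s

v ≈ 28.8 km/s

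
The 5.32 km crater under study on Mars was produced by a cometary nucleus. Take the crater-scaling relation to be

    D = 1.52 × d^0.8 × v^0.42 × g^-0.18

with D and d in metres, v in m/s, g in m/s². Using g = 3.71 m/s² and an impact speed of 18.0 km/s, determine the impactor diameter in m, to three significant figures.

Rearranging for d: d = [D / (1.52 · 18000^0.42 · 3.71^-0.18)]^(1/0.8).
D = 5320 m.
18000^0.42 = 61.27
3.71^-0.18 = 0.7898
Denominator = 1.52 × 61.27 × 0.7898 = 73.55
D / 73.55 = 5320 / 73.55 = 72.33
d = 72.33^(1/0.8) = 72.33^1.25 = 210.9 m

d ≈ 211 m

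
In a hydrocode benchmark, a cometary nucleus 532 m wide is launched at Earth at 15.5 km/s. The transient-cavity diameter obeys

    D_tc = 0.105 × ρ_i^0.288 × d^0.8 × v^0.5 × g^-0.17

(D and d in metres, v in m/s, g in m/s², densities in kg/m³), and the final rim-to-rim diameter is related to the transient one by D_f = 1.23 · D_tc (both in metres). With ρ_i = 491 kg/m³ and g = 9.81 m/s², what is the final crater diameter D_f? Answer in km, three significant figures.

D_f ≈ 9.85 km

v = 15500 m/s.
ρ_i^0.288 = 491^0.288 = 5.957
d^0.8 = 532^0.8 = 151.6
v^0.5 = 15500^0.5 = 124.5
g^-0.17 = 9.81^-0.17 = 0.6783
D_tc = 0.105 × 5.957 × 151.6 × 124.5 × 0.6783 = 8008 m
D_f = 1.23 × 8008 = 9850 m
     = 9.850 km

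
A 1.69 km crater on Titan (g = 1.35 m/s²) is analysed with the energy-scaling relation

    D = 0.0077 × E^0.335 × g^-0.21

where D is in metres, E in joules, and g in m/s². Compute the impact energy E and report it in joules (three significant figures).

E ≈ 1.06 × 10^16 J

Rearranging: E = [D / (0.0077 · g^-0.21)]^(1/0.335).
D = 1690 m.
g^-0.21 = 1.35^-0.21 = 0.9389
D / (0.0077 × 0.9389) = 1690 / (7.230 × 10^-3) = 2.337 × 10^5
E = (2.337 × 10^5)^2.9851 = 1.062 × 10^16 J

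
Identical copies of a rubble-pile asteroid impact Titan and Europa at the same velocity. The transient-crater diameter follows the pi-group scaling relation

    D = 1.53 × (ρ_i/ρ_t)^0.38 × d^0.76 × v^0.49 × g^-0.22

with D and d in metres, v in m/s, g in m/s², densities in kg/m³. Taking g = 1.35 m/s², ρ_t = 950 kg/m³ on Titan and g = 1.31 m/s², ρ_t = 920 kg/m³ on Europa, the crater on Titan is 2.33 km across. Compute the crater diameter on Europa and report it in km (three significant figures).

D ≈ 2.37 km

The impactor-only factors (d, v, ρ_i) cancel in the ratio, leaving D_Europa/D_Titan = (g_Europa/g_Titan)^-0.22 · (ρ_t,Titan/ρ_t,Europa)^0.38.
(1.31/1.35)^-0.22 = 0.9704^-0.22 = 1.007
(950/920)^0.38 = 1.033^0.38 = 1.012
Ratio = 1.007 × 1.012 = 1.019
D_Europa = 1.019 × 2.33 km = 2.37 km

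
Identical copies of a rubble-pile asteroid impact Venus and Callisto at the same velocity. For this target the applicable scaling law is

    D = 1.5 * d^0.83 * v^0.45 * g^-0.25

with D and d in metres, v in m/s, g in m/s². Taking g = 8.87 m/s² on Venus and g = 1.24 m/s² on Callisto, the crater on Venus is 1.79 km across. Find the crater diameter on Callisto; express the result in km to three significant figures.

D ≈ 2.93 km

All impactor-dependent factors cancel in the ratio, leaving D_Callisto/D_Venus = (g_Callisto/g_Venus)^-0.25.
(1.24/8.87)^-0.25 = 0.1398^-0.25 = 1.635
D_Callisto = 1.635 × 1.79 km = 2.93 km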